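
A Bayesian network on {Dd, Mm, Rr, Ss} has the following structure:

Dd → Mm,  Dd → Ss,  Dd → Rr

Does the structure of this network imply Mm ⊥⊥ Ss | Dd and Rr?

Yes — Mm and Ss are d-separated given {Dd, Rr}.

There is one path between Mm and Ss:
Path 1: Mm ← Dd → Ss
  Dd is a fork here and Dd is conditioned on, so the path is blocked at Dd.
Since every path is blocked, d-separation holds.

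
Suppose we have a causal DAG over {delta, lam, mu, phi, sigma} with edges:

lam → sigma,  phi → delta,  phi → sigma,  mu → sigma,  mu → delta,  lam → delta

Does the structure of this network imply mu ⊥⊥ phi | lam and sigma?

4 paths connect mu and phi; each must be blocked for d-separation to hold:
Path 1: mu → sigma ← lam → delta ← phi
  lam is a fork here and lam is conditioned on, so the path is blocked at lam.
Path 2: mu → sigma ← phi
  sigma is a collider and sigma is conditioned on, which opens it — no node blocks this path, so it is active.
Path 3: mu → delta ← lam → sigma ← phi
  delta is a collider here and neither delta nor any of its descendants is conditioned on, so the collider stays closed — the path is blocked at delta.
Path 4: mu → delta ← phi
  delta is a collider here and neither delta nor any of its descendants is conditioned on, so the collider stays closed — the path is blocked at delta.
Since the path mu → sigma ← phi is active, mu and phi are not d-separated given {lam, sigma}.

No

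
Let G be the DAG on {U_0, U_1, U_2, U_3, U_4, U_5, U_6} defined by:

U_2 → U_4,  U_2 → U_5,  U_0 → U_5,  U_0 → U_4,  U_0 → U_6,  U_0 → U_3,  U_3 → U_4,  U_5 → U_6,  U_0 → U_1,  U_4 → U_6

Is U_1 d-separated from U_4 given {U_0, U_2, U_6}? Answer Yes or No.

Yes

6 paths connect U_1 and U_4; each must be blocked for d-separation to hold:
Path 1: U_1 ← U_0 → U_4
  U_0 is a fork here and U_0 is conditioned on, so the path is blocked at U_0.
Path 2: U_1 ← U_0 → U_5 ← U_2 → U_4
  U_0 is a fork here and U_0 is conditioned on, so the path is blocked at U_0.
Path 3: U_1 ← U_0 → U_5 → U_6 ← U_4
  U_0 is a fork here and U_0 is conditioned on, so the path is blocked at U_0.
Path 4: U_1 ← U_0 → U_6 ← U_4
  U_0 is a fork here and U_0 is conditioned on, so the path is blocked at U_0.
Path 5: U_1 ← U_0 → U_6 ← U_5 ← U_2 → U_4
  U_0 is a fork here and U_0 is conditioned on, so the path is blocked at U_0.
Path 6: U_1 ← U_0 → U_3 → U_4
  U_0 is a fork here and U_0 is conditioned on, so the path is blocked at U_0.
All paths are blocked; U_1 ⊥ U_4 | {U_0, U_2, U_6} holds.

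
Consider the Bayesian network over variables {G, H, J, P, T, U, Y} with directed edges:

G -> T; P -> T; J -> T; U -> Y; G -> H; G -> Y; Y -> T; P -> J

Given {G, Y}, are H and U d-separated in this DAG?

Enumerating the 2 paths from H to U and testing each for blocking by {G, Y}:
Path 1: H ← G → T ← Y ← U
  G is a fork here and G is conditioned on, so the path is blocked at G.
Path 2: H ← G → Y ← U
  G is a fork here and G is conditioned on, so the path is blocked at G.
All paths are blocked; H ⊥ U | {G, Y} holds.

Yes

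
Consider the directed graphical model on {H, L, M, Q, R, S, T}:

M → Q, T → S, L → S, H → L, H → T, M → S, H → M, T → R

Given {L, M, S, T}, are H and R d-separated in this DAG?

There are 3 undirected paths between H and R; checking each against the conditioning set {L, M, S, T}:
  1. H → L → S ← T → R — L:chain[blocks]; S:collider[open]; T:fork[blocks] ⇒ blocked
  2. H → T → R — T:chain[blocks] ⇒ blocked
  3. H → M → S ← T → R — M:chain[blocks]; S:collider[open]; T:fork[blocks] ⇒ blocked
All paths are blocked; H ⊥ R | {L, M, S, T} holds.

Yes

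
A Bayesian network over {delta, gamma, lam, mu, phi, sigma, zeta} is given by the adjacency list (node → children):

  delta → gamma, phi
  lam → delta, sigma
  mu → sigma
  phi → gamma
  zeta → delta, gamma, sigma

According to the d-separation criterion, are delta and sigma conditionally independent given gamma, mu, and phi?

We examine all 4 paths between delta and sigma:
Path 1: delta → gamma ← zeta → sigma
  gamma is a collider and gamma is conditioned on, which opens it; zeta is a fork and zeta is not conditioned on — no node blocks this path, so it is active.
Path 2: delta ← lam → sigma
  lam is a fork and lam is not conditioned on — no node blocks this path, so it is active.
Path 3: delta → phi → gamma ← zeta → sigma
  phi is a chain here and phi is conditioned on, so the path is blocked at phi.
Path 4: delta ← zeta → sigma
  zeta is a fork and zeta is not conditioned on — no node blocks this path, so it is active.
Because an active path exists, delta and sigma are not d-separated.

No — delta and sigma are not d-separated given {gamma, mu, phi}.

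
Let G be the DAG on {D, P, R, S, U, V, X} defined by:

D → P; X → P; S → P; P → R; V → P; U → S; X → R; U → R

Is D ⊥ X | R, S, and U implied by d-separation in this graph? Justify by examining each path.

No

We examine all 3 paths between D and X:
  1. D → P → R ← X — P:chain[open]; R:collider[open] ⇒ active
  2. D → P ← S ← U → R ← X — P:collider[open]; S:chain[blocks]; U:fork[blocks]; R:collider[open] ⇒ blocked
  3. D → P ← X — P:collider[open] ⇒ active
Because an active path exists, D and X are not d-separated.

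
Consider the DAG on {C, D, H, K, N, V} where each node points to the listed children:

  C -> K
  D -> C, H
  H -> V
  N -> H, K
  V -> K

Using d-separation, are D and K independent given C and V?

There are 3 undirected paths between D and K; checking each against the conditioning set {C, V}:
Path 1: D → H ← N → K
  H is a collider and its descendant V is conditioned on, which opens it; N is a fork and N is not conditioned on — no node blocks this path, so it is active.
Path 2: D → H → V → K
  V is a chain here and V is conditioned on, so the path is blocked at V.
Path 3: D → C → K
  C is a chain here and C is conditioned on, so the path is blocked at C.
Because an active path exists, D and K are not d-separated.

No — D and K are not d-separated given {C, V}.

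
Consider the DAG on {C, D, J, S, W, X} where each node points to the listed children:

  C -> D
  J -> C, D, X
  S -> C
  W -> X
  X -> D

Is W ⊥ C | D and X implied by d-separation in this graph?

No

There are 4 undirected paths between W and C; checking each against the conditioning set {D, X}:
Path 1: W → X → D ← C
  X is a chain here and X is conditioned on, so the path is blocked at X.
Path 2: W → X → D ← J → C
  X is a chain here and X is conditioned on, so the path is blocked at X.
Path 3: W → X ← J → C
  X is a collider and X is conditioned on, which opens it; J is a fork and J is not conditioned on — no node blocks this path, so it is active.
Path 4: W → X ← J → D ← C
  X is a collider and X is conditioned on, which opens it; J is a fork and J is not conditioned on; D is a collider and D is conditioned on, which opens it — no node blocks this path, so it is active.
Because an active path exists, W and C are not d-separated.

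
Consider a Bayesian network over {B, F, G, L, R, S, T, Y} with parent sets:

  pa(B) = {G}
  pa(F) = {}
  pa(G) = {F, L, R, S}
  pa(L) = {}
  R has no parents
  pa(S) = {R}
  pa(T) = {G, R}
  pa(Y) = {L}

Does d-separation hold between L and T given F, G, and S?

There are 3 undirected paths between L and T; checking each against the conditioning set {F, G, S}:
  1. L → G ← R → T — G:collider[open]; R:fork[open] ⇒ active
  2. L → G → T — G:chain[blocks] ⇒ blocked
  3. L → G ← S ← R → T — G:collider[open]; S:chain[blocks]; R:fork[open] ⇒ blocked
Since the path L → G ← R → T is active, L and T are not d-separated given {F, G, S}.

No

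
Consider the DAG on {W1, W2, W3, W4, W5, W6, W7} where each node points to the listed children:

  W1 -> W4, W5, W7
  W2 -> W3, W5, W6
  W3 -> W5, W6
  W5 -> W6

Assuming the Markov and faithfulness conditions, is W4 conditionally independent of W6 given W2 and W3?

No — W4 and W6 are not d-separated given {W2, W3}.

Enumerating the 5 paths from W4 to W6 and testing each for blocking by {W2, W3}:
Path 1: W4 ← W1 → W5 ← W3 ← W2 → W6
  W5 is a collider here and neither W5 nor any of its descendants is conditioned on, so the collider stays closed — the path is blocked at W5.
Path 2: W4 ← W1 → W5 ← W3 → W6
  W5 is a collider here and neither W5 nor any of its descendants is conditioned on, so the collider stays closed — the path is blocked at W5.
Path 3: W4 ← W1 → W5 ← W2 → W3 → W6
  W5 is a collider here and neither W5 nor any of its descendants is conditioned on, so the collider stays closed — the path is blocked at W5.
Path 4: W4 ← W1 → W5 ← W2 → W6
  W5 is a collider here and neither W5 nor any of its descendants is conditioned on, so the collider stays closed — the path is blocked at W5.
Path 5: W4 ← W1 → W5 → W6
  W1 is a fork and W1 is not conditioned on; W5 is a chain and W5 is not conditioned on — no node blocks this path, so it is active.
Because an active path exists, W4 and W6 are not d-separated.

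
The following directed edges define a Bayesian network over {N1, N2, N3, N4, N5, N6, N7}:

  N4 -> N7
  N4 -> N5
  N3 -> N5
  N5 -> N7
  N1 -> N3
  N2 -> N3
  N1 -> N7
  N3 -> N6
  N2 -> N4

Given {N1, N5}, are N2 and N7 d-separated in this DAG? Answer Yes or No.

No

Enumerating the 6 paths from N2 to N7 and testing each for blocking by {N1, N5}:
  1. N2 → N4 → N5 → N7 — N4:chain[open]; N5:chain[blocks] ⇒ blocked
  2. N2 → N4 → N5 ← N3 ← N1 → N7 — N4:chain[open]; N5:collider[open]; N3:chain[open]; N1:fork[blocks] ⇒ blocked
  3. N2 → N4 → N7 — N4:chain[open] ⇒ active
  4. N2 → N3 → N5 → N7 — N3:chain[open]; N5:chain[blocks] ⇒ blocked
  5. N2 → N3 → N5 ← N4 → N7 — N3:chain[open]; N5:collider[open]; N4:fork[open] ⇒ active
  6. N2 → N3 ← N1 → N7 — N3:collider[open]; N1:fork[blocks] ⇒ blocked
Since the path N2 → N4 → N7 is active, N2 and N7 are not d-separated given {N1, N5}.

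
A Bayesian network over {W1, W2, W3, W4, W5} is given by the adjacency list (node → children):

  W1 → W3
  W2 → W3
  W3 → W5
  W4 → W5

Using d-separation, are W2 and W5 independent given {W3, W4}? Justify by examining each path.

Only one path connects W2 and W5:
Path 1: W2 → W3 → W5
  W3 is a chain here and W3 is conditioned on, so the path is blocked at W3.
Since every path is blocked, d-separation holds.

Yes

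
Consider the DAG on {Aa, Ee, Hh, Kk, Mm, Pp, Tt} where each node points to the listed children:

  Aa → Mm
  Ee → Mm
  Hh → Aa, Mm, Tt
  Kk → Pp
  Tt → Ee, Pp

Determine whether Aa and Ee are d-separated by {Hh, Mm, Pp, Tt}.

No

4 paths connect Aa and Ee; each must be blocked for d-separation to hold:
  1. Aa ← Hh → Tt → Ee — Hh:fork[blocks]; Tt:chain[blocks] ⇒ blocked
  2. Aa ← Hh → Mm ← Ee — Hh:fork[blocks]; Mm:collider[open] ⇒ blocked
  3. Aa → Mm ← Hh → Tt → Ee — Mm:collider[open]; Hh:fork[blocks]; Tt:chain[blocks] ⇒ blocked
  4. Aa → Mm ← Ee — Mm:collider[open] ⇒ active
Because an active path exists, Aa and Ee are not d-separated.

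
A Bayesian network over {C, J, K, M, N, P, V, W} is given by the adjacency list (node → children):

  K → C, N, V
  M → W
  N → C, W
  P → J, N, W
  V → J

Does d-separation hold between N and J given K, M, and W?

We examine all 4 paths between N and J:
Path 1: N → C ← K → V → J
  C is a collider here and neither C nor any of its descendants is conditioned on, so the collider stays closed — the path is blocked at C.
Path 2: N ← P → J
  P is a fork and P is not conditioned on — no node blocks this path, so it is active.
Path 3: N ← K → V → J
  K is a fork here and K is conditioned on, so the path is blocked at K.
Path 4: N → W ← P → J
  W is a collider and W is conditioned on, which opens it; P is a fork and P is not conditioned on — no node blocks this path, so it is active.
Because an active path exists, N and J are not d-separated.

No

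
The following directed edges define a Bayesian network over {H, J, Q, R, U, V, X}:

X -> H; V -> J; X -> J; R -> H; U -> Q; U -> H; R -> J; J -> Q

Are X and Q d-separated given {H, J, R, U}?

Yes

We examine all 4 paths between X and Q:
Path 1: X → H ← R → J → Q
  R is a fork here and R is conditioned on, so the path is blocked at R.
Path 2: X → H ← U → Q
  U is a fork here and U is conditioned on, so the path is blocked at U.
Path 3: X → J → Q
  J is a chain here and J is conditioned on, so the path is blocked at J.
Path 4: X → J ← R → H ← U → Q
  R is a fork here and R is conditioned on, so the path is blocked at R.
Every path is blocked, so X and Q are d-separated given {H, J, R, U}.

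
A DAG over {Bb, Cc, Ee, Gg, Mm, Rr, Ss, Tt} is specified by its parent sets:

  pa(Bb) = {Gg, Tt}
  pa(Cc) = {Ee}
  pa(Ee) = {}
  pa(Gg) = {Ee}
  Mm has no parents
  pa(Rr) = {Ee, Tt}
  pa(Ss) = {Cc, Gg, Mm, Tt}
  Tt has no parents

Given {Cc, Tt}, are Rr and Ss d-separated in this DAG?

No

We examine all 6 paths between Rr and Ss:
  1. Rr ← Ee → Cc → Ss — Ee:fork[open]; Cc:chain[blocks] ⇒ blocked
  2. Rr ← Ee → Gg → Ss — Ee:fork[open]; Gg:chain[open] ⇒ active
  3. Rr ← Ee → Gg → Bb ← Tt → Ss — Ee:fork[open]; Gg:chain[open]; Bb:collider[blocks]; Tt:fork[blocks] ⇒ blocked
  4. Rr ← Tt → Ss — Tt:fork[blocks] ⇒ blocked
  5. Rr ← Tt → Bb ← Gg ← Ee → Cc → Ss — Tt:fork[blocks]; Bb:collider[blocks]; Gg:chain[open]; Ee:fork[open]; Cc:chain[blocks] ⇒ blocked
  6. Rr ← Tt → Bb ← Gg → Ss — Tt:fork[blocks]; Bb:collider[blocks]; Gg:fork[open] ⇒ blocked
Since the path Rr ← Ee → Gg → Ss is active, Rr and Ss are not d-separated given {Cc, Tt}.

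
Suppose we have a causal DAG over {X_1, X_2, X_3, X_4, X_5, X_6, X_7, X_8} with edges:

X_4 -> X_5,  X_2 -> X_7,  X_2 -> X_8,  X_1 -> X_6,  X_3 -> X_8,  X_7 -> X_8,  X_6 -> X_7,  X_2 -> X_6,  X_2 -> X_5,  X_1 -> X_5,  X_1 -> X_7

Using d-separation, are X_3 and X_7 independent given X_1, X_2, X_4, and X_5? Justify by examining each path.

Yes

We examine all 6 paths between X_3 and X_7:
  1. X_3 → X_8 ← X_2 → X_5 ← X_1 → X_6 → X_7 — X_8:collider[blocks]; X_2:fork[blocks]; X_5:collider[open]; X_1:fork[blocks]; X_6:chain[open] ⇒ blocked
  2. X_3 → X_8 ← X_2 → X_5 ← X_1 → X_7 — X_8:collider[blocks]; X_2:fork[blocks]; X_5:collider[open]; X_1:fork[blocks] ⇒ blocked
  3. X_3 → X_8 ← X_2 → X_6 → X_7 — X_8:collider[blocks]; X_2:fork[blocks]; X_6:chain[open] ⇒ blocked
  4. X_3 → X_8 ← X_2 → X_6 ← X_1 → X_7 — X_8:collider[blocks]; X_2:fork[blocks]; X_6:collider[blocks]; X_1:fork[blocks] ⇒ blocked
  5. X_3 → X_8 ← X_2 → X_7 — X_8:collider[blocks]; X_2:fork[blocks] ⇒ blocked
  6. X_3 → X_8 ← X_7 — X_8:collider[blocks] ⇒ blocked
Since every path is blocked, d-separation holds.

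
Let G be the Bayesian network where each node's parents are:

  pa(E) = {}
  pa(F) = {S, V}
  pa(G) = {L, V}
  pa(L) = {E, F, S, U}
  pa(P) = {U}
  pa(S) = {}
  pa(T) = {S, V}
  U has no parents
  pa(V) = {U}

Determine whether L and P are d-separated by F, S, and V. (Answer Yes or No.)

6 paths connect L and P; each must be blocked for d-separation to hold:
  1. L ← F ← V ← U → P — F:chain[blocks]; V:chain[blocks]; U:fork[open] ⇒ blocked
  2. L ← F ← S → T ← V ← U → P — F:chain[blocks]; S:fork[blocks]; T:collider[blocks]; V:chain[blocks]; U:fork[open] ⇒ blocked
  3. L ← U → P — U:fork[open] ⇒ active
  4. L → G ← V ← U → P — G:collider[blocks]; V:chain[blocks]; U:fork[open] ⇒ blocked
  5. L ← S → F ← V ← U → P — S:fork[blocks]; F:collider[open]; V:chain[blocks]; U:fork[open] ⇒ blocked
  6. L ← S → T ← V ← U → P — S:fork[blocks]; T:collider[blocks]; V:chain[blocks]; U:fork[open] ⇒ blocked
At least one path is unblocked, so d-separation fails.

No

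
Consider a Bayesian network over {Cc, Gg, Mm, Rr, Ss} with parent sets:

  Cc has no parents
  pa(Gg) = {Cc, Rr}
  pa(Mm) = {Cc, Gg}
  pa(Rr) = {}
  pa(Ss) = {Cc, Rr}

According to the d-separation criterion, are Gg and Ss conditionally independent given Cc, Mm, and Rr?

Yes

We examine all 3 paths between Gg and Ss:
Path 1: Gg → Mm ← Cc → Ss
  Cc is a fork here and Cc is conditioned on, so the path is blocked at Cc.
Path 2: Gg ← Rr → Ss
  Rr is a fork here and Rr is conditioned on, so the path is blocked at Rr.
Path 3: Gg ← Cc → Ss
  Cc is a fork here and Cc is conditioned on, so the path is blocked at Cc.
Every path is blocked, so Gg and Ss are d-separated given {Cc, Mm, Rr}.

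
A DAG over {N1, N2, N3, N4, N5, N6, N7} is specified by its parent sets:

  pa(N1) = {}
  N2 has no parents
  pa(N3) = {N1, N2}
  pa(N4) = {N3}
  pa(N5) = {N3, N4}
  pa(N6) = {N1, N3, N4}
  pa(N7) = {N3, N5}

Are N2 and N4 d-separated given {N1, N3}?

5 paths connect N2 and N4; each must be blocked for d-separation to hold:
  1. N2 → N3 → N4 — N3:chain[blocks] ⇒ blocked
  2. N2 → N3 → N7 ← N5 ← N4 — N3:chain[blocks]; N7:collider[blocks]; N5:chain[open] ⇒ blocked
  3. N2 → N3 → N6 ← N4 — N3:chain[blocks]; N6:collider[blocks] ⇒ blocked
  4. N2 → N3 → N5 ← N4 — N3:chain[blocks]; N5:collider[blocks] ⇒ blocked
  5. N2 → N3 ← N1 → N6 ← N4 — N3:collider[open]; N1:fork[blocks]; N6:collider[blocks] ⇒ blocked
Every path is blocked, so N2 and N4 are d-separated given {N1, N3}.

Yes — N2 and N4 are d-separated given {N1, N3}.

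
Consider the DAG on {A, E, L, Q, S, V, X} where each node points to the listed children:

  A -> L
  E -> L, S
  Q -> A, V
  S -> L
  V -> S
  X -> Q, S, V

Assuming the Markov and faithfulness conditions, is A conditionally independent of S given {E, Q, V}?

Yes

We examine all 6 paths between A and S:
Path 1: A ← Q ← X → S
  Q is a chain here and Q is conditioned on, so the path is blocked at Q.
Path 2: A ← Q ← X → V → S
  Q is a chain here and Q is conditioned on, so the path is blocked at Q.
Path 3: A ← Q → V ← X → S
  Q is a fork here and Q is conditioned on, so the path is blocked at Q.
Path 4: A ← Q → V → S
  Q is a fork here and Q is conditioned on, so the path is blocked at Q.
Path 5: A → L ← E → S
  L is a collider here and neither L nor any of its descendants is conditioned on, so the collider stays closed — the path is blocked at L.
Path 6: A → L ← S
  L is a collider here and neither L nor any of its descendants is conditioned on, so the collider stays closed — the path is blocked at L.
Every path is blocked, so A and S are d-separated given {E, Q, V}.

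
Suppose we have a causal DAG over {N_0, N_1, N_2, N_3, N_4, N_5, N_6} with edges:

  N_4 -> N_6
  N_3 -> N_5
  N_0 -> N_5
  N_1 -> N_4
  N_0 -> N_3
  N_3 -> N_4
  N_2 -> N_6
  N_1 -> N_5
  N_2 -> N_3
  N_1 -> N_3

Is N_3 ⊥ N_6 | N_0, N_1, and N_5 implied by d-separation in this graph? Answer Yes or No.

No — N_3 and N_6 are not d-separated given {N_0, N_1, N_5}.

Enumerating the 5 paths from N_3 to N_6 and testing each for blocking by {N_0, N_1, N_5}:
  1. N_3 → N_5 ← N_1 → N_4 → N_6 — N_5:collider[open]; N_1:fork[blocks]; N_4:chain[open] ⇒ blocked
  2. N_3 ← N_2 → N_6 — N_2:fork[open] ⇒ active
  3. N_3 → N_4 → N_6 — N_4:chain[open] ⇒ active
  4. N_3 ← N_0 → N_5 ← N_1 → N_4 → N_6 — N_0:fork[blocks]; N_5:collider[open]; N_1:fork[blocks]; N_4:chain[open] ⇒ blocked
  5. N_3 ← N_1 → N_4 → N_6 — N_1:fork[blocks]; N_4:chain[open] ⇒ blocked
At least one path is unblocked, so d-separation fails.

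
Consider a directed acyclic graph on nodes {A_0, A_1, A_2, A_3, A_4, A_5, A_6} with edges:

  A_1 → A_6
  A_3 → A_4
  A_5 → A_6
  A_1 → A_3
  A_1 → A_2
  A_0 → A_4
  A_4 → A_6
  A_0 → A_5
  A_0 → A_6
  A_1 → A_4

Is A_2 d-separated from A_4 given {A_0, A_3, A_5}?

No — A_2 and A_4 are not d-separated given {A_0, A_3, A_5}.

There are 5 undirected paths between A_2 and A_4; checking each against the conditioning set {A_0, A_3, A_5}:
Path 1: A_2 ← A_1 → A_4
  A_1 is a fork and A_1 is not conditioned on — no node blocks this path, so it is active.
Path 2: A_2 ← A_1 → A_6 ← A_4
  A_6 is a collider here and neither A_6 nor any of its descendants is conditioned on, so the collider stays closed — the path is blocked at A_6.
Path 3: A_2 ← A_1 → A_6 ← A_5 ← A_0 → A_4
  A_6 is a collider here and neither A_6 nor any of its descendants is conditioned on, so the collider stays closed — the path is blocked at A_6.
Path 4: A_2 ← A_1 → A_6 ← A_0 → A_4
  A_6 is a collider here and neither A_6 nor any of its descendants is conditioned on, so the collider stays closed — the path is blocked at A_6.
Path 5: A_2 ← A_1 → A_3 → A_4
  A_3 is a chain here and A_3 is conditioned on, so the path is blocked at A_3.
Since the path A_2 ← A_1 → A_4 is active, A_2 and A_4 are not d-separated given {A_0, A_3, A_5}.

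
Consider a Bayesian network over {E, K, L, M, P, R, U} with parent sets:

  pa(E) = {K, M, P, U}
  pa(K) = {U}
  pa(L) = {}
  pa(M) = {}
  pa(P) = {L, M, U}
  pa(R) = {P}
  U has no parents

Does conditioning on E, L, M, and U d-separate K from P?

We examine all 6 paths between K and P:
  1. K ← U → P — U:fork[blocks] ⇒ blocked
  2. K ← U → E ← P — U:fork[blocks]; E:collider[open] ⇒ blocked
  3. K ← U → E ← M → P — U:fork[blocks]; E:collider[open]; M:fork[blocks] ⇒ blocked
  4. K → E ← P — E:collider[open] ⇒ active
  5. K → E ← U → P — E:collider[open]; U:fork[blocks] ⇒ blocked
  6. K → E ← M → P — E:collider[open]; M:fork[blocks] ⇒ blocked
Since the path K → E ← P is active, K and P are not d-separated given {E, L, M, U}.

No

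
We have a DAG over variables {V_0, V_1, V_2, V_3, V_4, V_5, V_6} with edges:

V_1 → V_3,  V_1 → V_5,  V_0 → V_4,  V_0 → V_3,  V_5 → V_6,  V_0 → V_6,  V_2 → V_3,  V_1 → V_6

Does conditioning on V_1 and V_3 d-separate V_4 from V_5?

Yes

4 paths connect V_4 and V_5; each must be blocked for d-separation to hold:
Path 1: V_4 ← V_0 → V_3 ← V_1 → V_5
  V_1 is a fork here and V_1 is conditioned on, so the path is blocked at V_1.
Path 2: V_4 ← V_0 → V_3 ← V_1 → V_6 ← V_5
  V_1 is a fork here and V_1 is conditioned on, so the path is blocked at V_1.
Path 3: V_4 ← V_0 → V_6 ← V_5
  V_6 is a collider here and neither V_6 nor any of its descendants is conditioned on, so the collider stays closed — the path is blocked at V_6.
Path 4: V_4 ← V_0 → V_6 ← V_1 → V_5
  V_6 is a collider here and neither V_6 nor any of its descendants is conditioned on, so the collider stays closed — the path is blocked at V_6.
All paths are blocked; V_4 ⊥ V_5 | {V_1, V_3} holds.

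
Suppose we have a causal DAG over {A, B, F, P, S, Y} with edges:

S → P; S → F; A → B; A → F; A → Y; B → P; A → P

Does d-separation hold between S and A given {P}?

No

There are 3 undirected paths between S and A; checking each against the conditioning set {P}:
Path 1: S → F ← A
  F is a collider here and neither F nor any of its descendants is conditioned on, so the collider stays closed — the path is blocked at F.
Path 2: S → P ← B ← A
  P is a collider and P is conditioned on, which opens it; B is a chain and B is not conditioned on — no node blocks this path, so it is active.
Path 3: S → P ← A
  P is a collider and P is conditioned on, which opens it — no node blocks this path, so it is active.
Since the path S → P ← B ← A is active, S and A are not d-separated given {P}.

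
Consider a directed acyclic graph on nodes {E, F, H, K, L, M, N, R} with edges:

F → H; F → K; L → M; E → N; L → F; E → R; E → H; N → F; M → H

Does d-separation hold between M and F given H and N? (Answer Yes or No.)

There are 3 undirected paths between M and F; checking each against the conditioning set {H, N}:
Path 1: M → H ← E → N → F
  N is a chain here and N is conditioned on, so the path is blocked at N.
Path 2: M → H ← F
  H is a collider and H is conditioned on, which opens it — no node blocks this path, so it is active.
Path 3: M ← L → F
  L is a fork and L is not conditioned on — no node blocks this path, so it is active.
Because an active path exists, M and F are not d-separated.

No — M and F are not d-separated given {H, N}.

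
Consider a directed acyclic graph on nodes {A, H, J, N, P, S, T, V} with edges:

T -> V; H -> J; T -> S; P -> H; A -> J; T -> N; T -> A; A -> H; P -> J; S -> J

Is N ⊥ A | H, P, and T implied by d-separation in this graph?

Enumerating the 4 paths from N to A and testing each for blocking by {H, P, T}:
Path 1: N ← T → S → J ← A
  T is a fork here and T is conditioned on, so the path is blocked at T.
Path 2: N ← T → S → J ← P → H ← A
  T is a fork here and T is conditioned on, so the path is blocked at T.
Path 3: N ← T → S → J ← H ← A
  T is a fork here and T is conditioned on, so the path is blocked at T.
Path 4: N ← T → A
  T is a fork here and T is conditioned on, so the path is blocked at T.
Since every path is blocked, d-separation holds.

Yes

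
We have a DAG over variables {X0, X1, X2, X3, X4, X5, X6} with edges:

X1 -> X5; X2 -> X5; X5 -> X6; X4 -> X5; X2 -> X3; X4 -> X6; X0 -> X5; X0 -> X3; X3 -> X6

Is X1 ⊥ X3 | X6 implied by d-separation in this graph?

We examine all 4 paths between X1 and X3:
Path 1: X1 → X5 → X6 ← X3
  X5 is a chain and X5 is not conditioned on; X6 is a collider and X6 is conditioned on, which opens it — no node blocks this path, so it is active.
Path 2: X1 → X5 ← X4 → X6 ← X3
  X5 is a collider and its descendant X6 is conditioned on, which opens it; X4 is a fork and X4 is not conditioned on; X6 is a collider and X6 is conditioned on, which opens it — no node blocks this path, so it is active.
Path 3: X1 → X5 ← X2 → X3
  X5 is a collider and its descendant X6 is conditioned on, which opens it; X2 is a fork and X2 is not conditioned on — no node blocks this path, so it is active.
Path 4: X1 → X5 ← X0 → X3
  X5 is a collider and its descendant X6 is conditioned on, which opens it; X0 is a fork and X0 is not conditioned on — no node blocks this path, so it is active.
At least one path is unblocked, so d-separation fails.

No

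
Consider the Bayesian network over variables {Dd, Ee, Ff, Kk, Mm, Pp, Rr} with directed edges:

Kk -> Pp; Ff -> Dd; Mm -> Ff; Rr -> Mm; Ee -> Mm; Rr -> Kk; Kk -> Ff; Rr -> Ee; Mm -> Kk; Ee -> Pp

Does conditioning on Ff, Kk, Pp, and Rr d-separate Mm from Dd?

Enumerating the 6 paths from Mm to Dd and testing each for blocking by {Ff, Kk, Pp, Rr}:
  1. Mm ← Rr → Ee → Pp ← Kk → Ff → Dd — Rr:fork[blocks]; Ee:chain[open]; Pp:collider[open]; Kk:fork[blocks]; Ff:chain[blocks] ⇒ blocked
  2. Mm ← Rr → Kk → Ff → Dd — Rr:fork[blocks]; Kk:chain[blocks]; Ff:chain[blocks] ⇒ blocked
  3. Mm ← Ee → Pp ← Kk → Ff → Dd — Ee:fork[open]; Pp:collider[open]; Kk:fork[blocks]; Ff:chain[blocks] ⇒ blocked
  4. Mm ← Ee ← Rr → Kk → Ff → Dd — Ee:chain[open]; Rr:fork[blocks]; Kk:chain[blocks]; Ff:chain[blocks] ⇒ blocked
  5. Mm → Ff → Dd — Ff:chain[blocks] ⇒ blocked
  6. Mm → Kk → Ff → Dd — Kk:chain[blocks]; Ff:chain[blocks] ⇒ blocked
Every path is blocked, so Mm and Dd are d-separated given {Ff, Kk, Pp, Rr}.

Yes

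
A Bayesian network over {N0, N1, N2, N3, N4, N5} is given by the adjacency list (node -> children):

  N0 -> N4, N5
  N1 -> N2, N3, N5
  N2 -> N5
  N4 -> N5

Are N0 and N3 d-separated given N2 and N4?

Yes

Enumerating the 4 paths from N0 to N3 and testing each for blocking by {N2, N4}:
  1. N0 → N5 ← N1 → N3 — N5:collider[blocks]; N1:fork[open] ⇒ blocked
  2. N0 → N5 ← N2 ← N1 → N3 — N5:collider[blocks]; N2:chain[blocks]; N1:fork[open] ⇒ blocked
  3. N0 → N4 → N5 ← N1 → N3 — N4:chain[blocks]; N5:collider[blocks]; N1:fork[open] ⇒ blocked
  4. N0 → N4 → N5 ← N2 ← N1 → N3 — N4:chain[blocks]; N5:collider[blocks]; N2:chain[blocks]; N1:fork[open] ⇒ blocked
All paths are blocked; N0 ⊥ N3 | {N2, N4} holds.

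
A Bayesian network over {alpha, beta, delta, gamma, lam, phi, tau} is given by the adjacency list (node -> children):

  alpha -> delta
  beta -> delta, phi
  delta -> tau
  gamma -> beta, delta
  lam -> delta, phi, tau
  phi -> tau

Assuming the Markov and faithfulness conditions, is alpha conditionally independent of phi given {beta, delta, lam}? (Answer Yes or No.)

Yes

6 paths connect alpha and phi; each must be blocked for d-separation to hold:
  1. alpha → delta → tau ← phi — delta:chain[blocks]; tau:collider[blocks] ⇒ blocked
  2. alpha → delta → tau ← lam → phi — delta:chain[blocks]; tau:collider[blocks]; lam:fork[blocks] ⇒ blocked
  3. alpha → delta ← gamma → beta → phi — delta:collider[open]; gamma:fork[open]; beta:chain[blocks] ⇒ blocked
  4. alpha → delta ← lam → tau ← phi — delta:collider[open]; lam:fork[blocks]; tau:collider[blocks] ⇒ blocked
  5. alpha → delta ← lam → phi — delta:collider[open]; lam:fork[blocks] ⇒ blocked
  6. alpha → delta ← beta → phi — delta:collider[open]; beta:fork[blocks] ⇒ blocked
Since every path is blocked, d-separation holds.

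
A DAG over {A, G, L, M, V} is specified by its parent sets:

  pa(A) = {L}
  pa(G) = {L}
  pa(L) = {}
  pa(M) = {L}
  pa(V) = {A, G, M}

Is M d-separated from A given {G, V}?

There are 4 undirected paths between M and A; checking each against the conditioning set {G, V}:
Path 1: M ← L → G → V ← A
  G is a chain here and G is conditioned on, so the path is blocked at G.
Path 2: M ← L → A
  L is a fork and L is not conditioned on — no node blocks this path, so it is active.
Path 3: M → V ← G ← L → A
  G is a chain here and G is conditioned on, so the path is blocked at G.
Path 4: M → V ← A
  V is a collider and V is conditioned on, which opens it — no node blocks this path, so it is active.
At least one path is unblocked, so d-separation fails.

No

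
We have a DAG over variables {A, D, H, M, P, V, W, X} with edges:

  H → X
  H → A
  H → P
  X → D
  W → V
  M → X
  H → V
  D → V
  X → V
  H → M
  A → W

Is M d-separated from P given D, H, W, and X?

6 paths connect M and P; each must be blocked for d-separation to hold:
Path 1: M → X → D → V ← W ← A ← H → P
  X is a chain here and X is conditioned on, so the path is blocked at X.
Path 2: M → X → D → V ← H → P
  X is a chain here and X is conditioned on, so the path is blocked at X.
Path 3: M → X → V ← W ← A ← H → P
  X is a chain here and X is conditioned on, so the path is blocked at X.
Path 4: M → X → V ← H → P
  X is a chain here and X is conditioned on, so the path is blocked at X.
Path 5: M → X ← H → P
  H is a fork here and H is conditioned on, so the path is blocked at H.
Path 6: M ← H → P
  H is a fork here and H is conditioned on, so the path is blocked at H.
Every path is blocked, so M and P are d-separated given {D, H, W, X}.

Yes — M and P are d-separated given {D, H, W, X}.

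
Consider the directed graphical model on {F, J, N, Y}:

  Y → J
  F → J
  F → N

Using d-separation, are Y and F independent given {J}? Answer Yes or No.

Only one path connects Y and F:
Path 1: Y → J ← F
  J is a collider and J is conditioned on, which opens it — no node blocks this path, so it is active.
Because an active path exists, Y and F are not d-separated.

No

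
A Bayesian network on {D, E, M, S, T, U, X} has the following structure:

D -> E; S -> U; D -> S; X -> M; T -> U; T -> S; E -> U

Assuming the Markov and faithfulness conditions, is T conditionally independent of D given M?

Yes

We examine all 4 paths between T and D:
Path 1: T → U ← S ← D
  U is a collider here and neither U nor any of its descendants is conditioned on, so the collider stays closed — the path is blocked at U.
Path 2: T → U ← E ← D
  U is a collider here and neither U nor any of its descendants is conditioned on, so the collider stays closed — the path is blocked at U.
Path 3: T → S ← D
  S is a collider here and neither S nor any of its descendants is conditioned on, so the collider stays closed — the path is blocked at S.
Path 4: T → S → U ← E ← D
  U is a collider here and neither U nor any of its descendants is conditioned on, so the collider stays closed — the path is blocked at U.
Every path is blocked, so T and D are d-separated given {M}.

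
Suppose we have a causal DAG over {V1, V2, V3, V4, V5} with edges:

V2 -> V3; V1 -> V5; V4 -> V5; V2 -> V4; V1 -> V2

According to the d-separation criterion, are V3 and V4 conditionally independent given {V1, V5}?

2 paths connect V3 and V4; each must be blocked for d-separation to hold:
  1. V3 ← V2 → V4 — V2:fork[open] ⇒ active
  2. V3 ← V2 ← V1 → V5 ← V4 — V2:chain[open]; V1:fork[blocks]; V5:collider[open] ⇒ blocked
At least one path is unblocked, so d-separation fails.

No — V3 and V4 are not d-separated given {V1, V5}.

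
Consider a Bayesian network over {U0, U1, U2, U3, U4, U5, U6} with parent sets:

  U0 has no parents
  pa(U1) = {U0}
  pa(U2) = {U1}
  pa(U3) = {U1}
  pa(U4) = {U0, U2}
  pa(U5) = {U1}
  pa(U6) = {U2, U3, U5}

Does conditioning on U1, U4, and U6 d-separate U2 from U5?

There are 6 undirected paths between U2 and U5; checking each against the conditioning set {U1, U4, U6}:
Path 1: U2 → U6 ← U3 ← U1 → U5
  U1 is a fork here and U1 is conditioned on, so the path is blocked at U1.
Path 2: U2 → U6 ← U5
  U6 is a collider and U6 is conditioned on, which opens it — no node blocks this path, so it is active.
Path 3: U2 ← U1 → U3 → U6 ← U5
  U1 is a fork here and U1 is conditioned on, so the path is blocked at U1.
Path 4: U2 ← U1 → U5
  U1 is a fork here and U1 is conditioned on, so the path is blocked at U1.
Path 5: U2 → U4 ← U0 → U1 → U3 → U6 ← U5
  U1 is a chain here and U1 is conditioned on, so the path is blocked at U1.
Path 6: U2 → U4 ← U0 → U1 → U5
  U1 is a chain here and U1 is conditioned on, so the path is blocked at U1.
Because an active path exists, U2 and U5 are not d-separated.

No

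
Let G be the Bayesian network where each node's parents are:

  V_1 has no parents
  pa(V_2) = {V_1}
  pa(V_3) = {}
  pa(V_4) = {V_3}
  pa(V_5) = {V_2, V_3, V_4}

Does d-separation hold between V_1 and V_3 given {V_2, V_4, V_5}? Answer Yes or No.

There are 2 undirected paths between V_1 and V_3; checking each against the conditioning set {V_2, V_4, V_5}:
Path 1: V_1 → V_2 → V_5 ← V_4 ← V_3
  V_2 is a chain here and V_2 is conditioned on, so the path is blocked at V_2.
Path 2: V_1 → V_2 → V_5 ← V_3
  V_2 is a chain here and V_2 is conditioned on, so the path is blocked at V_2.
All paths are blocked; V_1 ⊥ V_3 | {V_2, V_4, V_5} holds.

Yes — V_1 and V_3 are d-separated given {V_2, V_4, V_5}.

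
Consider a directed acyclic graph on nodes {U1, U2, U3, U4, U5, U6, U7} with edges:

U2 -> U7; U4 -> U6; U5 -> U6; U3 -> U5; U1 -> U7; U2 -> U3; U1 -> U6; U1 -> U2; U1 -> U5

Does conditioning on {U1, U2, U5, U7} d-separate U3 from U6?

Yes — U3 and U6 are d-separated given {U1, U2, U5, U7}.

Enumerating the 6 paths from U3 to U6 and testing each for blocking by {U1, U2, U5, U7}:
  1. U3 ← U2 ← U1 → U6 — U2:chain[blocks]; U1:fork[blocks] ⇒ blocked
  2. U3 ← U2 ← U1 → U5 → U6 — U2:chain[blocks]; U1:fork[blocks]; U5:chain[blocks] ⇒ blocked
  3. U3 ← U2 → U7 ← U1 → U6 — U2:fork[blocks]; U7:collider[open]; U1:fork[blocks] ⇒ blocked
  4. U3 ← U2 → U7 ← U1 → U5 → U6 — U2:fork[blocks]; U7:collider[open]; U1:fork[blocks]; U5:chain[blocks] ⇒ blocked
  5. U3 → U5 → U6 — U5:chain[blocks] ⇒ blocked
  6. U3 → U5 ← U1 → U6 — U5:collider[open]; U1:fork[blocks] ⇒ blocked
Every path is blocked, so U3 and U6 are d-separated given {U1, U2, U5, U7}.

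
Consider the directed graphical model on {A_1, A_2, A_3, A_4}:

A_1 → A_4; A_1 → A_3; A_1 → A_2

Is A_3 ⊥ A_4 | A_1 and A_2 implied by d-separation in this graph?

There is one path between A_3 and A_4:
Path 1: A_3 ← A_1 → A_4
  A_1 is a fork here and A_1 is conditioned on, so the path is blocked at A_1.
Since every path is blocked, d-separation holds.

Yes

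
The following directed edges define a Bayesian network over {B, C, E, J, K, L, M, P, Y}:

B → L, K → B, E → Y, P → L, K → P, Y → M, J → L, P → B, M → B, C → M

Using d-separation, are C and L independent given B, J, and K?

Enumerating the 3 paths from C to L and testing each for blocking by {B, J, K}:
Path 1: C → M → B → L
  B is a chain here and B is conditioned on, so the path is blocked at B.
Path 2: C → M → B ← P → L
  M is a chain and M is not conditioned on; B is a collider and B is conditioned on, which opens it; P is a fork and P is not conditioned on — no node blocks this path, so it is active.
Path 3: C → M → B ← K → P → L
  K is a fork here and K is conditioned on, so the path is blocked at K.
Because an active path exists, C and L are not d-separated.

No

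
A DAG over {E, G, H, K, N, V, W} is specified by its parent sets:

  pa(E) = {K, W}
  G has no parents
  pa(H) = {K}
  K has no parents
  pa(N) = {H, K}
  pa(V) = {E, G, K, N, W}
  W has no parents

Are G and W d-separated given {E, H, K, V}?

There are 5 undirected paths between G and W; checking each against the conditioning set {E, H, K, V}:
Path 1: G → V ← E ← W
  E is a chain here and E is conditioned on, so the path is blocked at E.
Path 2: G → V ← N ← H ← K → E ← W
  H is a chain here and H is conditioned on, so the path is blocked at H.
Path 3: G → V ← N ← K → E ← W
  K is a fork here and K is conditioned on, so the path is blocked at K.
Path 4: G → V ← W
  V is a collider and V is conditioned on, which opens it — no node blocks this path, so it is active.
Path 5: G → V ← K → E ← W
  K is a fork here and K is conditioned on, so the path is blocked at K.
At least one path is unblocked, so d-separation fails.

No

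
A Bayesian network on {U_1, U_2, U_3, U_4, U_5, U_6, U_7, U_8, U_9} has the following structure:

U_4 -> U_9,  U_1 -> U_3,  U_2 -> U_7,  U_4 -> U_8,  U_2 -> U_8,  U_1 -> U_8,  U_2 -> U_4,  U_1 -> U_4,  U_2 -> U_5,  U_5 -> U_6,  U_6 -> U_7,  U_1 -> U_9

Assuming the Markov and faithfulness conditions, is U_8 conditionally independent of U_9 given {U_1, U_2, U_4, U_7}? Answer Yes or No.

6 paths connect U_8 and U_9; each must be blocked for d-separation to hold:
Path 1: U_8 ← U_1 → U_9
  U_1 is a fork here and U_1 is conditioned on, so the path is blocked at U_1.
Path 2: U_8 ← U_1 → U_4 → U_9
  U_1 is a fork here and U_1 is conditioned on, so the path is blocked at U_1.
Path 3: U_8 ← U_4 → U_9
  U_4 is a fork here and U_4 is conditioned on, so the path is blocked at U_4.
Path 4: U_8 ← U_4 ← U_1 → U_9
  U_4 is a chain here and U_4 is conditioned on, so the path is blocked at U_4.
Path 5: U_8 ← U_2 → U_4 → U_9
  U_2 is a fork here and U_2 is conditioned on, so the path is blocked at U_2.
Path 6: U_8 ← U_2 → U_4 ← U_1 → U_9
  U_2 is a fork here and U_2 is conditioned on, so the path is blocked at U_2.
Since every path is blocked, d-separation holds.

Yes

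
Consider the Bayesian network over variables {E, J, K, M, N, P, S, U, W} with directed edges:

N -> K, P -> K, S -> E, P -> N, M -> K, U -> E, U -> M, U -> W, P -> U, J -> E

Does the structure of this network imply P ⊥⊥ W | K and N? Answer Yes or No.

We examine all 3 paths between P and W:
Path 1: P → N → K ← M ← U → W
  N is a chain here and N is conditioned on, so the path is blocked at N.
Path 2: P → U → W
  U is a chain and U is not conditioned on — no node blocks this path, so it is active.
Path 3: P → K ← M ← U → W
  K is a collider and K is conditioned on, which opens it; M is a chain and M is not conditioned on; U is a fork and U is not conditioned on — no node blocks this path, so it is active.
Because an active path exists, P and W are not d-separated.

No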